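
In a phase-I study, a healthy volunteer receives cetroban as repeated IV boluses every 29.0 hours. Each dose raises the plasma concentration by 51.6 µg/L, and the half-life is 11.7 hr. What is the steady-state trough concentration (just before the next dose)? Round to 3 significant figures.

k = ln 2 / 11.7 = 0.05924 hr⁻¹
Fraction remaining after one interval: e^(−kτ) = e^(−0.05924 × 29.0) = 0.1794
R = 1 / (1 − 0.1794) = 1.219
Css,max = 51.6 × 1.219 = 62.88 µg/L
Css,min = Css,max × e^(−kτ) = 62.88 × 0.1794 ≈ 11.3 µg/L

11.3 µg/L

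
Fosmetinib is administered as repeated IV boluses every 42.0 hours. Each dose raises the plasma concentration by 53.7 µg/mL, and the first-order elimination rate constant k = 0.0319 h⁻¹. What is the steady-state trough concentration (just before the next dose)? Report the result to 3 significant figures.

Fraction remaining after one interval: e^(−kτ) = e^(−0.03190 × 42.0) = 0.2619
R = 1 / (1 − 0.2619) = 1.355
Css,max = 53.7 × 1.355 = 72.75 µg/mL
Css,min = Css,max × e^(−kτ) = 72.75 × 0.2619 ≈ 19.1 µg/mL

19.1 µg/mL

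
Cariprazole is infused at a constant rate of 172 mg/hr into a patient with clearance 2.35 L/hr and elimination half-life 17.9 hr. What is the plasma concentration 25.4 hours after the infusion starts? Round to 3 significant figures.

Css = rate / CL = 172 / 2.35 = 73.19 mg/L
k = ln 2 / 17.9 = 0.03872 hr⁻¹
C(t) = Css (1 − e^(−kt)) = 73.19 × (1 − e^(−0.9836)) = 73.19 × 0.6260 ≈ 45.8 mg/L

45.8 mg/L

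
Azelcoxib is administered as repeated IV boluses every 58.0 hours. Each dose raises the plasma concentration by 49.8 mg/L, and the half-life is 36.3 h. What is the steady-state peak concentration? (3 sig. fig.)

74.4 mg/L

k = ln 2 / 36.3 = 0.01909 h⁻¹
Fraction remaining after one interval: e^(−kτ) = e^(−0.01909 × 58.0) = 0.3304
R = 1 / (1 − 0.3304) = 1.493
Css,max = 49.8 × 1.493 ≈ 74.4 mg/L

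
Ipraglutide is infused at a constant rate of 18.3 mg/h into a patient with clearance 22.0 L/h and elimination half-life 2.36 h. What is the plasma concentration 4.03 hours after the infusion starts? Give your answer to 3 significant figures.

Css = rate / CL = 18.3 / 22.0 = 0.8318 mg/L
k = ln 2 / 2.36 = 0.2937 h⁻¹
C(t) = Css (1 − e^(−kt)) = 0.8318 × (1 − e^(−1.184)) = 0.8318 × 0.6938 ≈ 0.577 mg/L

0.577 mg/L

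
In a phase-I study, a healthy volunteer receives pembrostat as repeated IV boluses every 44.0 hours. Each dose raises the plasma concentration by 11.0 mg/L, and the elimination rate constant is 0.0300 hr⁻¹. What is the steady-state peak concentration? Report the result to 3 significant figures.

15.0 mg/L

Fraction remaining after one interval: e^(−kτ) = e^(−0.03000 × 44.0) = 0.2671
R = 1 / (1 − 0.2671) = 1.365
Css,max = 11.0 × 1.365 ≈ 15.0 mg/L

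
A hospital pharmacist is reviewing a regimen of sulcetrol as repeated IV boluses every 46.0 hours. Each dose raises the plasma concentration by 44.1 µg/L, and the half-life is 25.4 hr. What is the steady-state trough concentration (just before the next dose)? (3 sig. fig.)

k = ln 2 / 25.4 = 0.02729 hr⁻¹
Fraction remaining after one interval: e^(−kτ) = e^(−0.02729 × 46.0) = 0.2850
R = 1 / (1 − 0.2850) = 1.399
Css,max = 44.1 × 1.399 = 61.68 µg/L
Css,min = Css,max × e^(−kτ) = 61.68 × 0.2850 ≈ 17.6 µg/L

17.6 µg/L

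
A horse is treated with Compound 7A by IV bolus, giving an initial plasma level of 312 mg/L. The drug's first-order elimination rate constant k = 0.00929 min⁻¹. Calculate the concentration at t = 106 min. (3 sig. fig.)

C(t) = C₀ e^(−kt) = 312 × e^(−0.009290 × 106) = 312 × e^(−0.9847) = 312 × 0.3735 ≈ 117 mg/L

117 mg/L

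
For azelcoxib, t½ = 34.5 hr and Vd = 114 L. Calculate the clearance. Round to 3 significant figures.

2.29 L/hr

k = ln 2 / t½ = ln 2 / 34.5 = 0.02009 hr⁻¹
CL = k · V = 0.02009 × 114 ≈ 2.29 L/hr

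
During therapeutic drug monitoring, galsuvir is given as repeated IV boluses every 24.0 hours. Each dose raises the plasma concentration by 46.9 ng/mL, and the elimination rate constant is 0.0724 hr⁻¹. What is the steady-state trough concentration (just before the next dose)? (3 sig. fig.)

10.0 ng/mL

Fraction remaining after one interval: e^(−kτ) = e^(−0.07240 × 24.0) = 0.1759
R = 1 / (1 − 0.1759) = 1.214
Css,max = 46.9 × 1.214 = 56.91 ng/mL
Css,min = Css,max × e^(−kτ) = 56.91 × 0.1759 ≈ 10.0 ng/mL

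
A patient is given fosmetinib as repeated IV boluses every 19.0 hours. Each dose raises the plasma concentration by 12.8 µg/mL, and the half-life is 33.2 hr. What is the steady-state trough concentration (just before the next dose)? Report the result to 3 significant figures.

k = ln 2 / 33.2 = 0.02088 hr⁻¹
Fraction remaining after one interval: e^(−kτ) = e^(−0.02088 × 19.0) = 0.6725
R = 1 / (1 − 0.6725) = 3.054
Css,max = 12.8 × 3.054 = 39.09 µg/mL
Css,min = Css,max × e^(−kτ) = 39.09 × 0.6725 ≈ 26.3 µg/mL

26.3 µg/mL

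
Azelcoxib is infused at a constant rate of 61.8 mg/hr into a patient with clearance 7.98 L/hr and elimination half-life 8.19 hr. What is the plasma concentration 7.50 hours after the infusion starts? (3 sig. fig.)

3.64 µg/mL

Css = rate / CL = 61.8 / 7.98 = 7.744 µg/mL
k = ln 2 / 8.19 = 0.08463 hr⁻¹
C(t) = Css (1 − e^(−kt)) = 7.744 × (1 − e^(−0.6348)) = 7.744 × 0.4699 ≈ 3.64 µg/mL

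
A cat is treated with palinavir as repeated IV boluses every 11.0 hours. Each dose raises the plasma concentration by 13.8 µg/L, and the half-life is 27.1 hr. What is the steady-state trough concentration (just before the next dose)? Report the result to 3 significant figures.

k = ln 2 / 27.1 = 0.02558 hr⁻¹
Fraction remaining after one interval: e^(−kτ) = e^(−0.02558 × 11.0) = 0.7548
R = 1 / (1 − 0.7548) = 4.078
Css,max = 13.8 × 4.078 = 56.27 µg/L
Css,min = Css,max × e^(−kτ) = 56.27 × 0.7548 ≈ 42.5 µg/L

42.5 µg/L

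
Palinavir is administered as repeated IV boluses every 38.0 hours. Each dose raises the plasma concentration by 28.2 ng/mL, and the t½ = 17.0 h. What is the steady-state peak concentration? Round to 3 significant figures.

k = ln 2 / 17.0 = 0.04077 h⁻¹
Fraction remaining after one interval: e^(−kτ) = e^(−0.04077 × 38.0) = 0.2124
R = 1 / (1 − 0.2124) = 1.270
Css,max = 28.2 × 1.270 ≈ 35.8 ng/mL

35.8 ng/mL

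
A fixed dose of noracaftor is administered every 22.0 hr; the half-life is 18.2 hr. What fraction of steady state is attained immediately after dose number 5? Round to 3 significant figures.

k = ln 2 / 18.2 = 0.03809 hr⁻¹
f_n = 1 − e^(−nkτ) = 1 − e^(−5 × 0.03809 × 22.0) = 1 − e^(−4.189) = 1 − 0.01516 ≈ 0.985

0.985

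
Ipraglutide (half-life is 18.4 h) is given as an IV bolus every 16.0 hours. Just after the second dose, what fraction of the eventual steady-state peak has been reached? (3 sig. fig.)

0.700

k = ln 2 / 18.4 = 0.03767 h⁻¹
f_n = 1 − e^(−nkτ) = 1 − e^(−2 × 0.03767 × 16.0) = 1 − e^(−1.205) = 1 − 0.2996 ≈ 0.700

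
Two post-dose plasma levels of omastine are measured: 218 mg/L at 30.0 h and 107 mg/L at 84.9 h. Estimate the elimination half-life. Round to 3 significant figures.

k = ln(C₁/C₂) / (t₂ − t₁) = ln(218/107) / (84.9 − 30.0)
  = 0.7117 / 54.90 = 0.01296 h⁻¹
t½ = ln 2 / k = ln 2 / 0.01296 ≈ 53.5 hours

53.5 hours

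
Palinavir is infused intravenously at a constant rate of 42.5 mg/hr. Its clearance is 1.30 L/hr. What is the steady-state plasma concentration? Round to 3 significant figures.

32.7 µg/mL

Css = infusion rate / CL = 42.5 / 1.30 ≈ 32.7 µg/mL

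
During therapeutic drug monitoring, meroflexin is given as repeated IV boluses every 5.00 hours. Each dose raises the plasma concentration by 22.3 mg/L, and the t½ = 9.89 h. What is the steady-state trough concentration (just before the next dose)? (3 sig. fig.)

53.1 mg/L

k = ln 2 / 9.89 = 0.07009 h⁻¹
Fraction remaining after one interval: e^(−kτ) = e^(−0.07009 × 5.00) = 0.7044
R = 1 / (1 − 0.7044) = 3.383
Css,max = 22.3 × 3.383 = 75.44 mg/L
Css,min = Css,max × e^(−kτ) = 75.44 × 0.7044 ≈ 53.1 mg/L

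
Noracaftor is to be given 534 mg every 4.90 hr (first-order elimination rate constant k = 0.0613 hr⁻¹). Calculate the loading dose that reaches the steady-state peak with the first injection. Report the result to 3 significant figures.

2060 mg

Accumulation ratio R = 1 / (1 − e^(−kτ)) = 1 / (1 − e^(−0.06130×4.90)) = 1 / (1 − 0.7405) = 3.854
Loading dose = maintenance dose × R = 534 × 3.854 ≈ 2060 mg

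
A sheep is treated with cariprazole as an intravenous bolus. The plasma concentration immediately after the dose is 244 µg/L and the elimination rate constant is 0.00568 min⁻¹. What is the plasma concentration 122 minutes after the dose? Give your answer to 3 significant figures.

C(t) = C₀ e^(−kt) = 244 × e^(−0.005680 × 122) = 244 × e^(−0.6930) = 244 × 0.5001 ≈ 122 µg/L

122 µg/L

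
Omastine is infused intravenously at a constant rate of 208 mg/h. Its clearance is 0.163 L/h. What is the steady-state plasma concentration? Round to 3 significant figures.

1280 µg/mL

Css = infusion rate / CL = 208 / 0.163 ≈ 1280 µg/mL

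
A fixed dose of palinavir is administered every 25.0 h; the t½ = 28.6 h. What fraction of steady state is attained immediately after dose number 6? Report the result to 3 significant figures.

0.974

k = ln 2 / 28.6 = 0.02424 h⁻¹
f_n = 1 − e^(−nkτ) = 1 − e^(−6 × 0.02424 × 25.0) = 1 − e^(−3.635) = 1 − 0.02637 ≈ 0.974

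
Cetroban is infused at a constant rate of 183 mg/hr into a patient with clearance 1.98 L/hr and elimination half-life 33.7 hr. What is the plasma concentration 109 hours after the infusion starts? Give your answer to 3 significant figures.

82.6 mg/L

Css = rate / CL = 183 / 1.98 = 92.42 mg/L
k = ln 2 / 33.7 = 0.02057 hr⁻¹
C(t) = Css (1 − e^(−kt)) = 92.42 × (1 − e^(−2.242)) = 92.42 × 0.8937 ≈ 82.6 mg/L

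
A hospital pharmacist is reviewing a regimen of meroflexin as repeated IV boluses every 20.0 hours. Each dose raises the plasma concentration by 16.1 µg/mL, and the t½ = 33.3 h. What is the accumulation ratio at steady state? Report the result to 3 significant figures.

2.94

k = ln 2 / 33.3 = 0.02082 h⁻¹
Fraction remaining after one interval: e^(−kτ) = e^(−0.02082 × 20.0) = 0.6595
R = 1 / (1 − 0.6595) = 1 / 0.3405 ≈ 2.94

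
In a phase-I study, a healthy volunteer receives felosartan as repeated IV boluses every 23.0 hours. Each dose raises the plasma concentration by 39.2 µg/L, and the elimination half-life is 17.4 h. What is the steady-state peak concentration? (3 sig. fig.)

k = ln 2 / 17.4 = 0.03984 h⁻¹
Fraction remaining after one interval: e^(−kτ) = e^(−0.03984 × 23.0) = 0.4000
R = 1 / (1 − 0.4000) = 1.667
Css,max = 39.2 × 1.667 ≈ 65.3 µg/L

65.3 µg/L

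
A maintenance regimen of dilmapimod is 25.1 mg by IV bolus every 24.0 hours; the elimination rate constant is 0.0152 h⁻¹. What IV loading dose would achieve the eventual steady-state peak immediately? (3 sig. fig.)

82.1 mg

Accumulation ratio R = 1 / (1 − e^(−kτ)) = 1 / (1 − e^(−0.01520×24.0)) = 1 / (1 − 0.6943) = 3.272
Loading dose = maintenance dose × R = 25.1 × 3.272 ≈ 82.1 mg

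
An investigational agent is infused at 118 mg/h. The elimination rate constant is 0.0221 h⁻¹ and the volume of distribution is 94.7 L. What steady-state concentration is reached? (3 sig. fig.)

56.4 µg/mL

CL = k · V = 0.0221 × 94.7 = 2.093 L/h
Css = rate / CL = 118 / 2.093 ≈ 56.4 µg/mL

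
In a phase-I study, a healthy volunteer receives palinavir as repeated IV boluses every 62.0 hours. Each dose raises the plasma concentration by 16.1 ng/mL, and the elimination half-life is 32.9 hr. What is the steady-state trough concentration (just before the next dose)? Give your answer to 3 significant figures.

k = ln 2 / 32.9 = 0.02107 hr⁻¹
Fraction remaining after one interval: e^(−kτ) = e^(−0.02107 × 62.0) = 0.2708
R = 1 / (1 − 0.2708) = 1.371
Css,max = 16.1 × 1.371 = 22.08 ng/mL
Css,min = Css,max × e^(−kτ) = 22.08 × 0.2708 ≈ 5.98 ng/mL

5.98 ng/mL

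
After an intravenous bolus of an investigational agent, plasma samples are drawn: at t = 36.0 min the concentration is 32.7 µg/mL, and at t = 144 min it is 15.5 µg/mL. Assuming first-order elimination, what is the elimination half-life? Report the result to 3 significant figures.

100 minutes

k = ln(C₁/C₂) / (t₂ − t₁) = ln(32.7/15.5) / (144 − 36.0)
  = 0.7465 / 108.0 = 0.006912 min⁻¹
t½ = ln 2 / k = ln 2 / 0.006912 ≈ 100 minutes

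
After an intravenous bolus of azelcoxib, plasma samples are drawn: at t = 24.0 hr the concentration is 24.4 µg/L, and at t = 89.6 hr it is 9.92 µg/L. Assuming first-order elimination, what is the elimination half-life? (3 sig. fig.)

50.5 hours

k = ln(C₁/C₂) / (t₂ − t₁) = ln(24.4/9.92) / (89.6 − 24.0)
  = 0.9000 / 65.60 = 0.01372 hr⁻¹
t½ = ln 2 / k = ln 2 / 0.01372 ≈ 50.5 hours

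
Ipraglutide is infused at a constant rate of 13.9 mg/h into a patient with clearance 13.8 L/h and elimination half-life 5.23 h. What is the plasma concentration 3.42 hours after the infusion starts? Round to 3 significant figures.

0.367 µg/mL

Css = rate / CL = 13.9 / 13.8 = 1.007 µg/mL
k = ln 2 / 5.23 = 0.1325 h⁻¹
C(t) = Css (1 − e^(−kt)) = 1.007 × (1 − e^(−0.4533)) = 1.007 × 0.3644 ≈ 0.367 µg/mL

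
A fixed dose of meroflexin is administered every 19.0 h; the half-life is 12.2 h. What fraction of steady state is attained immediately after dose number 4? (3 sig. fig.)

0.987

k = ln 2 / 12.2 = 0.05682 h⁻¹
f_n = 1 − e^(−nkτ) = 1 − e^(−4 × 0.05682 × 19.0) = 1 − e^(−4.318) = 1 − 0.01333 ≈ 0.987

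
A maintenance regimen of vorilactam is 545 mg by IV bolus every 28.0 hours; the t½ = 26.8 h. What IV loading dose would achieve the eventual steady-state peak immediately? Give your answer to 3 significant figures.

1060 mg

k = ln 2 / 26.8 = 0.02586 h⁻¹
Accumulation ratio R = 1 / (1 − e^(−kτ)) = 1 / (1 − e^(−0.02586×28.0)) = 1 / (1 − 0.4847) = 1.941
Loading dose = maintenance dose × R = 545 × 1.941 ≈ 1060 mg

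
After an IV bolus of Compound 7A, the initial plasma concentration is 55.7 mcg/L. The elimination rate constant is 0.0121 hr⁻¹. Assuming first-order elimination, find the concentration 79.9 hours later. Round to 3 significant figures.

21.2 mcg/L

C(t) = C₀ e^(−kt) = 55.7 × e^(−0.01210 × 79.9) = 55.7 × e^(−0.9668) = 55.7 × 0.3803 ≈ 21.2 mcg/L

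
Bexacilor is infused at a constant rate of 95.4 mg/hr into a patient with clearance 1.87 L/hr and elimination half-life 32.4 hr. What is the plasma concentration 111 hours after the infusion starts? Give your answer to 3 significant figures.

46.3 µg/mL

Css = rate / CL = 95.4 / 1.87 = 51.02 µg/mL
k = ln 2 / 32.4 = 0.02139 hr⁻¹
C(t) = Css (1 − e^(−kt)) = 51.02 × (1 − e^(−2.375)) = 51.02 × 0.9070 ≈ 46.3 µg/mL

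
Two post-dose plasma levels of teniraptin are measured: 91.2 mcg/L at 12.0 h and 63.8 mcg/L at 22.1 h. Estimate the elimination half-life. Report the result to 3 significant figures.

19.6 hours

k = ln(C₁/C₂) / (t₂ − t₁) = ln(91.2/63.8) / (22.1 − 12.0)
  = 0.3573 / 10.10 = 0.03538 h⁻¹
t½ = ln 2 / k = ln 2 / 0.03538 ≈ 19.6 hours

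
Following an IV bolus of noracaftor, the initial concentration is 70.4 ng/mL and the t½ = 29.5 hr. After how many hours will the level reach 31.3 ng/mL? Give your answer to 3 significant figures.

34.5 hours

k = ln 2 / 29.5 = 0.02350 hr⁻¹
C(t) = C₀ e^(−kt)  ⇒  t = ln(C₀/C) / k
t = ln(70.4/31.3) / 0.02350 = 0.8106 / 0.02350 ≈ 34.5 hours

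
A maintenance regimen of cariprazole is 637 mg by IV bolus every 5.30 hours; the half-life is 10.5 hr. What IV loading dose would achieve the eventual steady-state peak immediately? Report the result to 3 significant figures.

2160 mg

k = ln 2 / 10.5 = 0.06601 hr⁻¹
Accumulation ratio R = 1 / (1 − e^(−kτ)) = 1 / (1 − e^(−0.06601×5.30)) = 1 / (1 − 0.7048) = 3.387
Loading dose = maintenance dose × R = 637 × 3.387 ≈ 2160 mg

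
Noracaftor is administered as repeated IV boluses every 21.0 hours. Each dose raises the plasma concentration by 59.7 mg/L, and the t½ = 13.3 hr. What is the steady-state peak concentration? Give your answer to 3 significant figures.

89.7 mg/L

k = ln 2 / 13.3 = 0.05212 hr⁻¹
Fraction remaining after one interval: e^(−kτ) = e^(−0.05212 × 21.0) = 0.3347
R = 1 / (1 − 0.3347) = 1.503
Css,max = 59.7 × 1.503 ≈ 89.7 mg/L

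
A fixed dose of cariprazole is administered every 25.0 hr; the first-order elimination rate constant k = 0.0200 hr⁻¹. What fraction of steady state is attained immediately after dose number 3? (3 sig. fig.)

f_n = 1 − e^(−nkτ) = 1 − e^(−3 × 0.02000 × 25.0) = 1 − e^(−1.500) = 1 − 0.2231 ≈ 0.777

0.777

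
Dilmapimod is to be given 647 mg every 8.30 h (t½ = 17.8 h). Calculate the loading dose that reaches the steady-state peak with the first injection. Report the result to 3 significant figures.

k = ln 2 / 17.8 = 0.03894 h⁻¹
Accumulation ratio R = 1 / (1 − e^(−kτ)) = 1 / (1 − e^(−0.03894×8.30)) = 1 / (1 − 0.7238) = 3.621
Loading dose = maintenance dose × R = 647 × 3.621 ≈ 2340 mg

2340 mg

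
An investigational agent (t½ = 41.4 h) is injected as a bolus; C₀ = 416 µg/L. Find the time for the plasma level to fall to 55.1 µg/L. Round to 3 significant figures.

k = ln 2 / 41.4 = 0.01674 h⁻¹
C(t) = C₀ e^(−kt)  ⇒  t = ln(C₀/C) / k
t = ln(416/55.1) / 0.01674 = 2.022 / 0.01674 ≈ 121 hours

121 hours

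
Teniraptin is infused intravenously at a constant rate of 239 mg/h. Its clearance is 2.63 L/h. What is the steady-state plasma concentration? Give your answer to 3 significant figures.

Css = infusion rate / CL = 239 / 2.63 ≈ 90.9 µg/mL

90.9 µg/mL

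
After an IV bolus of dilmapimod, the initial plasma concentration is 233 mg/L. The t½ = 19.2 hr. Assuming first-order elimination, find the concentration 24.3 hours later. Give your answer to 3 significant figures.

96.9 mg/L

k = ln 2 / 19.2 = 0.03610 hr⁻¹
C(t) = C₀ e^(−kt) = 233 × e^(−0.03610 × 24.3) = 233 × e^(−0.8773) = 233 × 0.4159 ≈ 96.9 mg/L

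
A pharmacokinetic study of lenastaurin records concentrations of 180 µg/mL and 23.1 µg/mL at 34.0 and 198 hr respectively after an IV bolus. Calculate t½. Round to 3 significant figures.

55.4 hours

k = ln(C₁/C₂) / (t₂ − t₁) = ln(180/23.1) / (198 − 34.0)
  = 2.053 / 164.0 = 0.01252 hr⁻¹
t½ = ln 2 / k = ln 2 / 0.01252 ≈ 55.4 hours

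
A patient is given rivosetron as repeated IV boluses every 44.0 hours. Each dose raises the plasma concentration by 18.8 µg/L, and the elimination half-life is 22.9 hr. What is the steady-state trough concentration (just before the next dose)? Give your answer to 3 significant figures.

k = ln 2 / 22.9 = 0.03027 hr⁻¹
Fraction remaining after one interval: e^(−kτ) = e^(−0.03027 × 44.0) = 0.2640
R = 1 / (1 − 0.2640) = 1.359
Css,max = 18.8 × 1.359 = 25.54 µg/L
Css,min = Css,max × e^(−kτ) = 25.54 × 0.2640 ≈ 6.74 µg/L

6.74 µg/L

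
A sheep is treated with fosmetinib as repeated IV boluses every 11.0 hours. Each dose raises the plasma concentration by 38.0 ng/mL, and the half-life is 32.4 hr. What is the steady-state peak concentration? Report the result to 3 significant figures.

181 ng/mL

k = ln 2 / 32.4 = 0.02139 hr⁻¹
Fraction remaining after one interval: e^(−kτ) = e^(−0.02139 × 11.0) = 0.7903
R = 1 / (1 − 0.7903) = 4.769
Css,max = 38.0 × 4.769 ≈ 181 ng/mL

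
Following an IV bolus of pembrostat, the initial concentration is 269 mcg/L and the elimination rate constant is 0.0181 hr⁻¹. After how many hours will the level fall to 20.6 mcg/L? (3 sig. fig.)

142 hours

C(t) = C₀ e^(−kt)  ⇒  t = ln(C₀/C) / k
t = ln(269/20.6) / 0.01810 = 2.569 / 0.01810 ≈ 142 hours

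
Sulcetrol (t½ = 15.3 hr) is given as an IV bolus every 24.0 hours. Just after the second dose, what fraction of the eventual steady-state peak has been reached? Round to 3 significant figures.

k = ln 2 / 15.3 = 0.04530 hr⁻¹
f_n = 1 − e^(−nkτ) = 1 − e^(−2 × 0.04530 × 24.0) = 1 − e^(−2.175) = 1 − 0.1137 ≈ 0.886

0.886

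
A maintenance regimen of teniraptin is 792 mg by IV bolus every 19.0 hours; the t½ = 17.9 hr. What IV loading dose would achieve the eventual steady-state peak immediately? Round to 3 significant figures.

k = ln 2 / 17.9 = 0.03872 hr⁻¹
Accumulation ratio R = 1 / (1 − e^(−kτ)) = 1 / (1 − e^(−0.03872×19.0)) = 1 / (1 − 0.4791) = 1.920
Loading dose = maintenance dose × R = 792 × 1.920 ≈ 1520 mg

1520 mg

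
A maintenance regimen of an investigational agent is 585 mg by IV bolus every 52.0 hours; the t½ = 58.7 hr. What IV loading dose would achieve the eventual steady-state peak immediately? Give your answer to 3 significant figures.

k = ln 2 / 58.7 = 0.01181 hr⁻¹
Accumulation ratio R = 1 / (1 − e^(−kτ)) = 1 / (1 − e^(−0.01181×52.0)) = 1 / (1 − 0.5412) = 2.179
Loading dose = maintenance dose × R = 585 × 2.179 ≈ 1270 mg

1270 mg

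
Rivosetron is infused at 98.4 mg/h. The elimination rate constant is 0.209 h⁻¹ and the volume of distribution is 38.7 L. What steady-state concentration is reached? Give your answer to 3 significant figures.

CL = k · V = 0.209 × 38.7 = 8.088 L/h
Css = rate / CL = 98.4 / 8.088 ≈ 12.2 mg/L

12.2 mg/L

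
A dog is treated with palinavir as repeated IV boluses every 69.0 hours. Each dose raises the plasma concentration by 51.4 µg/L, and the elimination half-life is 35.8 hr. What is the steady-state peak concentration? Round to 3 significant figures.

69.7 µg/L

k = ln 2 / 35.8 = 0.01936 hr⁻¹
Fraction remaining after one interval: e^(−kτ) = e^(−0.01936 × 69.0) = 0.2629
R = 1 / (1 − 0.2629) = 1.357
Css,max = 51.4 × 1.357 ≈ 69.7 µg/L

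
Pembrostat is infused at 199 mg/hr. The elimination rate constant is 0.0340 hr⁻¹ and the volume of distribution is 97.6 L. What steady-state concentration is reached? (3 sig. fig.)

60.0 µg/mL

CL = k · V = 0.0340 × 97.6 = 3.318 L/hr
Css = rate / CL = 199 / 3.318 ≈ 60.0 µg/mL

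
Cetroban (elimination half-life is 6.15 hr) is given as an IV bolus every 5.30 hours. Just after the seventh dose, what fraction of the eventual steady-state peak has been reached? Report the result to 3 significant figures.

0.985

k = ln 2 / 6.15 = 0.1127 hr⁻¹
f_n = 1 − e^(−nkτ) = 1 − e^(−7 × 0.1127 × 5.30) = 1 − e^(−4.181) = 1 − 0.01528 ≈ 0.985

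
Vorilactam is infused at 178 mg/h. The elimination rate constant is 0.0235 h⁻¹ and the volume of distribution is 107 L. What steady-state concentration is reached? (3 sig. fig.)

70.8 µg/mL

CL = k · V = 0.0235 × 107 = 2.514 L/h
Css = rate / CL = 178 / 2.514 ≈ 70.8 µg/mL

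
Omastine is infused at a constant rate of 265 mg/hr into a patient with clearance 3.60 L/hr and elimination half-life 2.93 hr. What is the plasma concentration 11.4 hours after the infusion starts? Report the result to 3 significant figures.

Css = rate / CL = 265 / 3.60 = 73.61 mg/L
k = ln 2 / 2.93 = 0.2366 hr⁻¹
C(t) = Css (1 − e^(−kt)) = 73.61 × (1 − e^(−2.697)) = 73.61 × 0.9326 ≈ 68.6 mg/L

68.6 mg/L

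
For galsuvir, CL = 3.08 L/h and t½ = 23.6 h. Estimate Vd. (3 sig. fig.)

105 L

k = ln 2 / t½ = ln 2 / 23.6 = 0.02937 h⁻¹
V = CL / k = 3.08 / 0.02937 ≈ 105 L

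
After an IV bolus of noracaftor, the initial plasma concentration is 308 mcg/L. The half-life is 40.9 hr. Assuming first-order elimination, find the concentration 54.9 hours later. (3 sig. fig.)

121 mcg/L

k = ln 2 / 40.9 = 0.01695 hr⁻¹
54.9 hr is 1.342 half-lives, so C = 308 × (1/2)^1.342 = 308 × 0.3944 ≈ 121 mcg/L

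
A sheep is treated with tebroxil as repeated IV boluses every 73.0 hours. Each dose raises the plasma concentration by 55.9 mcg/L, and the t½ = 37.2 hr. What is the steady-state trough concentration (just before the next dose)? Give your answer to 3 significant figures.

19.3 mcg/L

k = ln 2 / 37.2 = 0.01863 hr⁻¹
Fraction remaining after one interval: e^(−kτ) = e^(−0.01863 × 73.0) = 0.2566
R = 1 / (1 − 0.2566) = 1.345
Css,max = 55.9 × 1.345 = 75.20 mcg/L
Css,min = Css,max × e^(−kτ) = 75.20 × 0.2566 ≈ 19.3 mcg/L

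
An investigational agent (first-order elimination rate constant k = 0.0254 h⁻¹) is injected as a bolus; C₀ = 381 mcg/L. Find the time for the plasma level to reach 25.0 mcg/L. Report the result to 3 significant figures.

C(t) = C₀ e^(−kt)  ⇒  t = ln(C₀/C) / k
t = ln(381/25.0) / 0.02540 = 2.724 / 0.02540 ≈ 107 hours

107 hours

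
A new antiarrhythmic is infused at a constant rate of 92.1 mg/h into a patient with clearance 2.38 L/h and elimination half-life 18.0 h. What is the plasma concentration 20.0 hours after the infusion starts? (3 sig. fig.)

20.8 µg/mL

Css = rate / CL = 92.1 / 2.38 = 38.70 µg/mL
k = ln 2 / 18.0 = 0.03851 h⁻¹
C(t) = Css (1 − e^(−kt)) = 38.70 × (1 − e^(−0.7702)) = 38.70 × 0.5371 ≈ 20.8 µg/mL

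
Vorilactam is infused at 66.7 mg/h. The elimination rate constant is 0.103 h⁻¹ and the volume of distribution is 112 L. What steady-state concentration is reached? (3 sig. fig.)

CL = k · V = 0.103 × 112 = 11.54 L/h
Css = rate / CL = 66.7 / 11.54 ≈ 5.78 µg/mL

5.78 µg/mL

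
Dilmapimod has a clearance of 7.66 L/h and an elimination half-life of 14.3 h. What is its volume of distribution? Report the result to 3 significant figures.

158 L

k = ln 2 / t½ = ln 2 / 14.3 = 0.04847 h⁻¹
V = CL / k = 7.66 / 0.04847 ≈ 158 L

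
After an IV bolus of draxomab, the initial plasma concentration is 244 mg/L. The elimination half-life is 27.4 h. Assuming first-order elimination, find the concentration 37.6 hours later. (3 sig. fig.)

94.3 mg/L

k = ln 2 / 27.4 = 0.02530 h⁻¹
37.6 h is 1.372 half-lives, so C = 244 × (1/2)^1.372 = 244 × 0.3863 ≈ 94.3 mg/L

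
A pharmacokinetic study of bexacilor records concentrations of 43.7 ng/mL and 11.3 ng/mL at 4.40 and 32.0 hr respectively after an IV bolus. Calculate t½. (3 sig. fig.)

14.1 hours

k = ln(C₁/C₂) / (t₂ − t₁) = ln(43.7/11.3) / (32.0 − 4.40)
  = 1.353 / 27.60 = 0.04901 hr⁻¹
t½ = ln 2 / k = ln 2 / 0.04901 ≈ 14.1 hours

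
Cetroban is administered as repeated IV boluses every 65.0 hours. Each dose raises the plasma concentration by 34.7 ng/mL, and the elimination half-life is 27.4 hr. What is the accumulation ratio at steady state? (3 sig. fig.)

k = ln 2 / 27.4 = 0.02530 hr⁻¹
Fraction remaining after one interval: e^(−kτ) = e^(−0.02530 × 65.0) = 0.1931
R = 1 / (1 − 0.1931) = 1 / 0.8069 ≈ 1.24

1.24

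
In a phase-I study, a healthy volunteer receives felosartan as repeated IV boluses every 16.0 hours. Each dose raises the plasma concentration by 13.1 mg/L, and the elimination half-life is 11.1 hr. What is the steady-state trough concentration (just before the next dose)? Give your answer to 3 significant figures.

k = ln 2 / 11.1 = 0.06245 hr⁻¹
Fraction remaining after one interval: e^(−kτ) = e^(−0.06245 × 16.0) = 0.3682
R = 1 / (1 − 0.3682) = 1.583
Css,max = 13.1 × 1.583 = 20.73 mg/L
Css,min = Css,max × e^(−kτ) = 20.73 × 0.3682 ≈ 7.63 mg/L

7.63 mg/L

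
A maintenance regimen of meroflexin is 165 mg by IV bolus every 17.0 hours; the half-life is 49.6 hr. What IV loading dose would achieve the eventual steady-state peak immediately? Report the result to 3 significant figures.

780 mg

k = ln 2 / 49.6 = 0.01397 hr⁻¹
Accumulation ratio R = 1 / (1 − e^(−kτ)) = 1 / (1 − e^(−0.01397×17.0)) = 1 / (1 − 0.7885) = 4.729
Loading dose = maintenance dose × R = 165 × 4.729 ≈ 780 mg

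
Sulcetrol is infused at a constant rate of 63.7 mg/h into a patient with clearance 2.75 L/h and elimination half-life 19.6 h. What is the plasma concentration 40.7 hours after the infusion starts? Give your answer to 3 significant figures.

17.7 mg/L

Css = rate / CL = 63.7 / 2.75 = 23.16 mg/L
k = ln 2 / 19.6 = 0.03536 h⁻¹
C(t) = Css (1 − e^(−kt)) = 23.16 × (1 − e^(−1.439)) = 23.16 × 0.7629 ≈ 17.7 mg/L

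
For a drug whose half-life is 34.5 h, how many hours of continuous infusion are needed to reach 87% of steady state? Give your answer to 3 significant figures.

102 hours

k = ln 2 / 34.5 = 0.02009 h⁻¹
f = 1 − e^(−kt)  ⇒  t = −ln(1 − f) / k
t = −ln(1 − 0.87) / 0.02009 = 2.040 / 0.02009 ≈ 102 hours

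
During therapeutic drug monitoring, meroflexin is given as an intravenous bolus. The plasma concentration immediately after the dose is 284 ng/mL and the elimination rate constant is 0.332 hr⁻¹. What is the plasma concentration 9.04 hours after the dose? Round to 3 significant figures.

C(t) = C₀ e^(−kt) = 284 × e^(−0.3320 × 9.04) = 284 × e^(−3.001) = 284 × 0.04972 ≈ 14.1 ng/mL

14.1 ng/mL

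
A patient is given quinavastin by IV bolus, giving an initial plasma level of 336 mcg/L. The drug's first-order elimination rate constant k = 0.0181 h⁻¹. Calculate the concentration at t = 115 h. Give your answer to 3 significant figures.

C(t) = C₀ e^(−kt) = 336 × e^(−0.01810 × 115) = 336 × e^(−2.082) = 336 × 0.1247 ≈ 41.9 mcg/L

41.9 mcg/L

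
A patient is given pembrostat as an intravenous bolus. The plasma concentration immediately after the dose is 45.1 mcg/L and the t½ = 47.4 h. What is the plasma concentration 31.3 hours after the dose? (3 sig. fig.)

28.5 mcg/L

k = ln 2 / 47.4 = 0.01462 h⁻¹
31.3 h is 0.6603 half-lives, so C = 45.1 × (1/2)^0.6603 = 45.1 × 0.6327 ≈ 28.5 mcg/L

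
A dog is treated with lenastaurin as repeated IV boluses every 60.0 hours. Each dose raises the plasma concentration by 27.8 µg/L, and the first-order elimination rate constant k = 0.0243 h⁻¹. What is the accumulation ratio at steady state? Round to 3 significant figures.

1.30

Fraction remaining after one interval: e^(−kτ) = e^(−0.02430 × 60.0) = 0.2327
R = 1 / (1 − 0.2327) = 1 / 0.7673 ≈ 1.30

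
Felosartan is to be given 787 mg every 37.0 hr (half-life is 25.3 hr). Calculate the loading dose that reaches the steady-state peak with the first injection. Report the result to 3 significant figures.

k = ln 2 / 25.3 = 0.02740 hr⁻¹
Accumulation ratio R = 1 / (1 − e^(−kτ)) = 1 / (1 − e^(−0.02740×37.0)) = 1 / (1 − 0.3629) = 1.570
Loading dose = maintenance dose × R = 787 × 1.570 ≈ 1240 mg

1240 mg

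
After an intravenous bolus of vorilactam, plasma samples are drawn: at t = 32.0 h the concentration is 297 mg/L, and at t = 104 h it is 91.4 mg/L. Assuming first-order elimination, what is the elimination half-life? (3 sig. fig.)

k = ln(C₁/C₂) / (t₂ − t₁) = ln(297/91.4) / (104 − 32.0)
  = 1.178 / 72.00 = 0.01637 h⁻¹
t½ = ln 2 / k = ln 2 / 0.01637 ≈ 42.3 hours

42.3 hours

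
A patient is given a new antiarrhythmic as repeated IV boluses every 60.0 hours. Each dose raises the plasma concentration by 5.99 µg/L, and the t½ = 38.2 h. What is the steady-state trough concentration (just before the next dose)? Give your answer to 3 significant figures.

k = ln 2 / 38.2 = 0.01815 h⁻¹
Fraction remaining after one interval: e^(−kτ) = e^(−0.01815 × 60.0) = 0.3366
R = 1 / (1 − 0.3366) = 1.507
Css,max = 5.99 × 1.507 = 9.030 µg/L
Css,min = Css,max × e^(−kτ) = 9.030 × 0.3366 ≈ 3.04 µg/L

3.04 µg/L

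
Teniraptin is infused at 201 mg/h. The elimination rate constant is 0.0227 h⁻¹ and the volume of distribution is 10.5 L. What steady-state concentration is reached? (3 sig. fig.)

CL = k · V = 0.0227 × 10.5 = 0.2384 L/h
Css = rate / CL = 201 / 0.2384 ≈ 843 mg/L

843 mg/L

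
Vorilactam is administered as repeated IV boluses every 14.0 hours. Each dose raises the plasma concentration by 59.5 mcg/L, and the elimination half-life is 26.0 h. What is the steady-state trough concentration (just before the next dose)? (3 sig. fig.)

k = ln 2 / 26.0 = 0.02666 h⁻¹
Fraction remaining after one interval: e^(−kτ) = e^(−0.02666 × 14.0) = 0.6885
R = 1 / (1 − 0.6885) = 3.210
Css,max = 59.5 × 3.210 = 191.0 mcg/L
Css,min = Css,max × e^(−kτ) = 191.0 × 0.6885 ≈ 132 mcg/L

132 mcg/L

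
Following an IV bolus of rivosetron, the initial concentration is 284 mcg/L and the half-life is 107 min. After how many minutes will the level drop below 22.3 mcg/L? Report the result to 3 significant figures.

k = ln 2 / 107 = 0.006478 min⁻¹
C(t) = C₀ e^(−kt)  ⇒  t = ln(C₀/C) / k
t = ln(284/22.3) / 0.006478 = 2.544 / 0.006478 ≈ 393 minutes

393 minutes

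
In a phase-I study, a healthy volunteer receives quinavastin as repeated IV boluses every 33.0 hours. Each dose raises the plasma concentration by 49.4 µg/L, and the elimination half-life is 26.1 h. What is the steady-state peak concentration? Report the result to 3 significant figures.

k = ln 2 / 26.1 = 0.02656 h⁻¹
Fraction remaining after one interval: e^(−kτ) = e^(−0.02656 × 33.0) = 0.4163
R = 1 / (1 − 0.4163) = 1.713
Css,max = 49.4 × 1.713 ≈ 84.6 µg/L

84.6 µg/L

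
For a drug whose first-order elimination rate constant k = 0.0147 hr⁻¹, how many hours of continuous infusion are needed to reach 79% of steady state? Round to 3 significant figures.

f = 1 − e^(−kt)  ⇒  t = −ln(1 − f) / k
t = −ln(1 − 0.79) / 0.01470 = 1.561 / 0.01470 ≈ 106 hours

106 hours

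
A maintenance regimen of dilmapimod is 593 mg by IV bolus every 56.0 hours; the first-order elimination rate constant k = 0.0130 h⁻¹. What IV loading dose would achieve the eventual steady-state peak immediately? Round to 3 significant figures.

Accumulation ratio R = 1 / (1 − e^(−kτ)) = 1 / (1 − e^(−0.01300×56.0)) = 1 / (1 − 0.4829) = 1.934
Loading dose = maintenance dose × R = 593 × 1.934 ≈ 1150 mg

1150 mg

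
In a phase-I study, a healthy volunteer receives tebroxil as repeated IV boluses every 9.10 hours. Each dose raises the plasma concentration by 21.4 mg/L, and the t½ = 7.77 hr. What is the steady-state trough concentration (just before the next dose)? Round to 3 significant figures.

k = ln 2 / 7.77 = 0.08921 hr⁻¹
Fraction remaining after one interval: e^(−kτ) = e^(−0.08921 × 9.10) = 0.4441
R = 1 / (1 − 0.4441) = 1.799
Css,max = 21.4 × 1.799 = 38.49 mg/L
Css,min = Css,max × e^(−kτ) = 38.49 × 0.4441 ≈ 17.1 mg/L

17.1 mg/L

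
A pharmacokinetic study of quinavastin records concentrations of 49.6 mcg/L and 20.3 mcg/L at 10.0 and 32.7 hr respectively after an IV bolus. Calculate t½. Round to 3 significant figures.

k = ln(C₁/C₂) / (t₂ − t₁) = ln(49.6/20.3) / (32.7 − 10.0)
  = 0.8934 / 22.70 = 0.03936 hr⁻¹
t½ = ln 2 / k = ln 2 / 0.03936 ≈ 17.6 hours

17.6 hours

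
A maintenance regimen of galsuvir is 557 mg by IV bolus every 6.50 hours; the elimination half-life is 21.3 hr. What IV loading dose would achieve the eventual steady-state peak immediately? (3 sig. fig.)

2920 mg

k = ln 2 / 21.3 = 0.03254 hr⁻¹
Accumulation ratio R = 1 / (1 − e^(−kτ)) = 1 / (1 − e^(−0.03254×6.50)) = 1 / (1 − 0.8094) = 5.245
Loading dose = maintenance dose × R = 557 × 5.245 ≈ 2920 mg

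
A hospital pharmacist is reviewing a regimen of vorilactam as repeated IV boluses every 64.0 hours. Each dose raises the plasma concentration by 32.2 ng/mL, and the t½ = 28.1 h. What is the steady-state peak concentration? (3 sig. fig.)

k = ln 2 / 28.1 = 0.02467 h⁻¹
Fraction remaining after one interval: e^(−kτ) = e^(−0.02467 × 64.0) = 0.2062
R = 1 / (1 − 0.2062) = 1.260
Css,max = 32.2 × 1.260 ≈ 40.6 ng/mL

40.6 ng/mL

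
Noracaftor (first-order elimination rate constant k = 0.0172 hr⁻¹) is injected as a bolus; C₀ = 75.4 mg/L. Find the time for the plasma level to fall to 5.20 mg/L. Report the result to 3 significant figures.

155 hours

C(t) = C₀ e^(−kt)  ⇒  t = ln(C₀/C) / k
t = ln(75.4/5.20) / 0.01720 = 2.674 / 0.01720 ≈ 155 hours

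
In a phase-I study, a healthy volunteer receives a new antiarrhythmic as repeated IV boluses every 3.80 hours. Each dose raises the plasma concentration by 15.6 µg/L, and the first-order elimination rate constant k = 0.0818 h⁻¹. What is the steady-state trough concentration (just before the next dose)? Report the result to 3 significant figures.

Fraction remaining after one interval: e^(−kτ) = e^(−0.08180 × 3.80) = 0.7328
R = 1 / (1 − 0.7328) = 3.743
Css,max = 15.6 × 3.743 = 58.39 µg/L
Css,min = Css,max × e^(−kτ) = 58.39 × 0.7328 ≈ 42.8 µg/L

42.8 µg/L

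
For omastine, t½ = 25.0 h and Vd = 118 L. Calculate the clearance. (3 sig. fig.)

k = ln 2 / t½ = ln 2 / 25.0 = 0.02773 h⁻¹
CL = k · V = 0.02773 × 118 ≈ 3.27 L/h

3.27 L/h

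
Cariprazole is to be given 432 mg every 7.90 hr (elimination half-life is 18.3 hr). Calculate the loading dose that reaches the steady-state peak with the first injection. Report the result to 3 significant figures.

1670 mg

k = ln 2 / 18.3 = 0.03788 hr⁻¹
Accumulation ratio R = 1 / (1 − e^(−kτ)) = 1 / (1 − e^(−0.03788×7.90)) = 1 / (1 − 0.7414) = 3.867
Loading dose = maintenance dose × R = 432 × 3.867 ≈ 1670 mg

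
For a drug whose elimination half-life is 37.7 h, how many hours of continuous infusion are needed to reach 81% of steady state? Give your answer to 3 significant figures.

90.3 hours

k = ln 2 / 37.7 = 0.01839 h⁻¹
f = 1 − e^(−kt)  ⇒  t = −ln(1 − f) / k
t = −ln(1 − 0.81) / 0.01839 = 1.661 / 0.01839 ≈ 90.3 hours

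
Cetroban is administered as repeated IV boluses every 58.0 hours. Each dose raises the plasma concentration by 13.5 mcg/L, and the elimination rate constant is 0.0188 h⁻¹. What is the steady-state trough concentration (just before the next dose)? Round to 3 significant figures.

Fraction remaining after one interval: e^(−kτ) = e^(−0.01880 × 58.0) = 0.3361
R = 1 / (1 − 0.3361) = 1.506
Css,max = 13.5 × 1.506 = 20.33 mcg/L
Css,min = Css,max × e^(−kτ) = 20.33 × 0.3361 ≈ 6.83 mcg/L

6.83 mcg/L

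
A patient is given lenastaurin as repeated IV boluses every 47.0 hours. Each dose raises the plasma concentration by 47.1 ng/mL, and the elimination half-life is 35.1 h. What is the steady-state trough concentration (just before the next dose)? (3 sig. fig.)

30.8 ng/mL

k = ln 2 / 35.1 = 0.01975 h⁻¹
Fraction remaining after one interval: e^(−kτ) = e^(−0.01975 × 47.0) = 0.3953
R = 1 / (1 − 0.3953) = 1.654
Css,max = 47.1 × 1.654 = 77.89 ng/mL
Css,min = Css,max × e^(−kτ) = 77.89 × 0.3953 ≈ 30.8 ng/mL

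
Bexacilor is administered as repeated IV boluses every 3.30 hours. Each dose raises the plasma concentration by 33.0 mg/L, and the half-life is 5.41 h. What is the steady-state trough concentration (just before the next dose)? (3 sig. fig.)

62.7 mg/L

k = ln 2 / 5.41 = 0.1281 h⁻¹
Fraction remaining after one interval: e^(−kτ) = e^(−0.1281 × 3.30) = 0.6552
R = 1 / (1 − 0.6552) = 2.900
Css,max = 33.0 × 2.900 = 95.71 mg/L
Css,min = Css,max × e^(−kτ) = 95.71 × 0.6552 ≈ 62.7 mg/L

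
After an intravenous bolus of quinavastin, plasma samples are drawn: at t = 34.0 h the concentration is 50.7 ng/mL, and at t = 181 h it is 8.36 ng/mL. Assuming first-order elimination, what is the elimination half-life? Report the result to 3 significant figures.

k = ln(C₁/C₂) / (t₂ − t₁) = ln(50.7/8.36) / (181 − 34.0)
  = 1.802 / 147.0 = 0.01226 h⁻¹
t½ = ln 2 / k = ln 2 / 0.01226 ≈ 56.5 hours

56.5 hours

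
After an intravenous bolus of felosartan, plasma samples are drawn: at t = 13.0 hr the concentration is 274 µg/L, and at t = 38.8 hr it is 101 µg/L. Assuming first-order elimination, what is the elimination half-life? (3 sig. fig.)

k = ln(C₁/C₂) / (t₂ − t₁) = ln(274/101) / (38.8 − 13.0)
  = 0.9980 / 25.80 = 0.03868 hr⁻¹
t½ = ln 2 / k = ln 2 / 0.03868 ≈ 17.9 hours

17.9 hours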